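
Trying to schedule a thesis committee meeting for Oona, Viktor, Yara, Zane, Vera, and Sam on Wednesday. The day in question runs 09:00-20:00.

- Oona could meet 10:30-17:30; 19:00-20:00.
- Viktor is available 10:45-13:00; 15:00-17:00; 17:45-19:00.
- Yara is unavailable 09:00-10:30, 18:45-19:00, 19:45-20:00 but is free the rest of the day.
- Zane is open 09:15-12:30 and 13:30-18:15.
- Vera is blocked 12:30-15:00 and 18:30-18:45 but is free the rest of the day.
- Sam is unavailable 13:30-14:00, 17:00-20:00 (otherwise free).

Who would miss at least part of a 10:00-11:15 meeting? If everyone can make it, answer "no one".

Oona, Viktor, Yara

Oona free: 10:30-17:30, 19:00-20:00.
Viktor free: 10:45-13:00, 15:00-17:00, 17:45-19:00.
Yara free: 10:30-18:45, 19:00-19:45 (invert busy blocks within the working day).
Zane free: 09:15-12:30, 13:30-18:15.
Vera free: 09:00-12:30, 15:00-18:30, 18:45-20:00 (invert busy blocks within the working day).
Sam free: 09:00-13:30, 14:00-17:00 (invert busy blocks within the working day).
Oona: not fully free for 10:00-11:15. Viktor: not fully free for 10:00-11:15. Yara: not fully free for 10:00-11:15. Zane: free for 10:00-11:15. Vera: free for 10:00-11:15. Sam: free for 10:00-11:15.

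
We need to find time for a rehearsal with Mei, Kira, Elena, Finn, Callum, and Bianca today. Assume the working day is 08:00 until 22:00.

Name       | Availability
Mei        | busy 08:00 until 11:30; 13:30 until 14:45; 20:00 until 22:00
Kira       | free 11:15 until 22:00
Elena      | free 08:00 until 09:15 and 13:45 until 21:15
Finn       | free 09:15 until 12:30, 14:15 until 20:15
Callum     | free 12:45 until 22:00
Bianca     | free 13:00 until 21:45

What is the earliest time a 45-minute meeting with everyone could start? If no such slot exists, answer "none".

14:45

Mei free: 11:30-13:30, 14:45-20:00 (invert busy blocks within the working day).
Kira free: 11:15-22:00.
Elena free: 08:00-09:15, 13:45-21:15.
Finn free: 09:15-12:30, 14:15-20:15.
Callum free: 12:45-22:00.
Bianca free: 13:00-21:45.
Mei ∩ Kira: 11:30-13:30, 14:45-20:00.
Mei ∩ Kira ∩ Elena: 14:45-20:00.
Mei ∩ Kira ∩ Elena ∩ Finn: 14:45-20:00.
Mei ∩ Kira ∩ Elena ∩ Finn ∩ Callum: 14:45-20:00.
Mei ∩ Kira ∩ Elena ∩ Finn ∩ Callum ∩ Bianca: 14:45-20:00.
So the common availability across everyone is 14:45-20:00.
The first common window of at least 45 minutes is 14:45-20:00, so the earliest start is 14:45.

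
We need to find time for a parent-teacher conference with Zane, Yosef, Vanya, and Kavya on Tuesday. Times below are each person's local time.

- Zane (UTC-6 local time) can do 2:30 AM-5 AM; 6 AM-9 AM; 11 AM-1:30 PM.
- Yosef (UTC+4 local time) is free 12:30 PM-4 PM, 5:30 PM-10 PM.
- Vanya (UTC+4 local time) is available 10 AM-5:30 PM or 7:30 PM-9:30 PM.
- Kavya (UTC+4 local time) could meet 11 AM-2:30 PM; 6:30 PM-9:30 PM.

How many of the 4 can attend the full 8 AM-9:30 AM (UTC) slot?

2

Zane in UTC: 08:30-11:00, 12:00-15:00, 17:00-19:30 (add 6h to convert from UTC-6).
Yosef in UTC: 08:30-12:00, 13:30-18:00 (subtract 4h to convert from UTC+4).
Vanya in UTC: 06:00-13:30, 15:30-17:30 (subtract 4h to convert from UTC+4).
Kavya in UTC: 07:00-10:30, 14:30-17:30 (subtract 4h to convert from UTC+4).
Vanya and Kavya can make the full 08:00-09:30 slot — that's 2.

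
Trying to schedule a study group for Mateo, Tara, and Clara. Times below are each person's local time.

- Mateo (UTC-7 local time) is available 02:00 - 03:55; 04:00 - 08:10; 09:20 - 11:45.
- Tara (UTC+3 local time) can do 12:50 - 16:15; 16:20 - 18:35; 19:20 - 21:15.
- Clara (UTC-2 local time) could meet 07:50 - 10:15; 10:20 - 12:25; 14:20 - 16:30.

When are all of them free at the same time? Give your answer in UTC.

Mateo in UTC: 09:00-10:55, 11:00-15:10, 16:20-18:45 (add 7h to convert from UTC-7).
Tara in UTC: 09:50-13:15, 13:20-15:35, 16:20-18:15 (subtract 3h to convert from UTC+3).
Clara in UTC: 09:50-12:15, 12:20-14:25, 16:20-18:30 (add 2h to convert from UTC-2).
Mateo ∩ Tara: 09:50-10:55, 11:00-13:15, 13:20-15:10, 16:20-18:15.
Mateo ∩ Tara ∩ Clara: 09:50-10:55, 11:00-12:15, 12:20-13:15, 13:20-14:25, 16:20-18:15.

09:50-10:55, 11:00-12:15, 12:20-13:15, 13:20-14:25, 16:20-18:15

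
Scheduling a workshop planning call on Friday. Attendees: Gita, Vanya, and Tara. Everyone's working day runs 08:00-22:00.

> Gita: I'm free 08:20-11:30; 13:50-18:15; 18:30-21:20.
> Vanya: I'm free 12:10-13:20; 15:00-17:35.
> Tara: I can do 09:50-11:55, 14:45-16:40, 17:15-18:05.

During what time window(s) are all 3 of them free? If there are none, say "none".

15:00-16:40, 17:15-17:35

Gita ∩ Vanya: 15:00-17:35.
Gita ∩ Vanya ∩ Tara: 15:00-16:40, 17:15-17:35.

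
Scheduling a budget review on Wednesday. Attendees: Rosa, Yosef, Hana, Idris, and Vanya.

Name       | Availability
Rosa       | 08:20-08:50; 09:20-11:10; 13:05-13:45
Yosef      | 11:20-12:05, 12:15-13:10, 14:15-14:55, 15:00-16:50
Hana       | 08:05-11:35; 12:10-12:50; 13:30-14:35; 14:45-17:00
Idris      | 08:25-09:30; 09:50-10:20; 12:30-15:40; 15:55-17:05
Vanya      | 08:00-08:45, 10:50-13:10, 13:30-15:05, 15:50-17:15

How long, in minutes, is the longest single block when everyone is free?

0

Rosa ∩ Yosef: 13:05-13:10.
Rosa ∩ Yosef ∩ Hana: ∅.
Rosa ∩ Yosef ∩ Hana ∩ Idris: ∅.
Rosa ∩ Yosef ∩ Hana ∩ Idris ∩ Vanya: ∅.
There is no time when everyone is free.
No common window exists, so the longest block is 0 minutes.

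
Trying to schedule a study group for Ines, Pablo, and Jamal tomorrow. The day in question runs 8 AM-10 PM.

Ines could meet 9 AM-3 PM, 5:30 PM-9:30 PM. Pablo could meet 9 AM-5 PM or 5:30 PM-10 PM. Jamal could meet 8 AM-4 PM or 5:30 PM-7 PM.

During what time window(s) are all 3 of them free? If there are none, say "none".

Ines ∩ Pablo: 09:00-15:00, 17:30-21:30.
Ines ∩ Pablo ∩ Jamal: 09:00-15:00, 17:30-19:00.

09:00-15:00, 17:30-19:00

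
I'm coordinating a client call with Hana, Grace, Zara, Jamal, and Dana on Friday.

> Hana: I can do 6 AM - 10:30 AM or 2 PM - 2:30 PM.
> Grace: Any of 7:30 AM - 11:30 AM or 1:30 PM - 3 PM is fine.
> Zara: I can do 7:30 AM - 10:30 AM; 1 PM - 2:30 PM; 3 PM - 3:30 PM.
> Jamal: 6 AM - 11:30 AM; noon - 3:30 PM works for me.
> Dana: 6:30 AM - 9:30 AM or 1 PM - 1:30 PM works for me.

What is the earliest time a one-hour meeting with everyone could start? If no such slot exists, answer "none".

07:30

Hana ∩ Grace: 07:30-10:30, 14:00-14:30.
Hana ∩ Grace ∩ Zara: 07:30-10:30, 14:00-14:30.
Hana ∩ Grace ∩ Zara ∩ Jamal: 07:30-10:30, 14:00-14:30.
Hana ∩ Grace ∩ Zara ∩ Jamal ∩ Dana: 07:30-09:30.
So the common availability across everyone is 07:30-09:30.
The first common window of at least 60 minutes is 07:30-09:30, so the earliest start is 07:30.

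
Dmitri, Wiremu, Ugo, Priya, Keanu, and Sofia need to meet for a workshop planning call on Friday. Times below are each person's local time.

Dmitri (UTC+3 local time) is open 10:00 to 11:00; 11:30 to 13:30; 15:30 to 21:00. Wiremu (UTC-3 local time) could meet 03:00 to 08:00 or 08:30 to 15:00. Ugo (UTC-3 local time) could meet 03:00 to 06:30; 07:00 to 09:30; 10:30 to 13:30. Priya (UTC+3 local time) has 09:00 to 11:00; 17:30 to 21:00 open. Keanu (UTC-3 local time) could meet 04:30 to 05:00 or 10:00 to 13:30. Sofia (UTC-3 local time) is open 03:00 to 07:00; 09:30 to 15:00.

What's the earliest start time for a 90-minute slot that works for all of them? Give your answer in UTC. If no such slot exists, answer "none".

14:30

Dmitri in UTC: 07:00-08:00, 08:30-10:30, 12:30-18:00 (subtract 3h to convert from UTC+3).
Wiremu in UTC: 06:00-11:00, 11:30-18:00 (add 3h to convert from UTC-3).
Ugo in UTC: 06:00-09:30, 10:00-12:30, 13:30-16:30 (add 3h to convert from UTC-3).
Priya in UTC: 06:00-08:00, 14:30-18:00 (subtract 3h to convert from UTC+3).
Keanu in UTC: 07:30-08:00, 13:00-16:30 (add 3h to convert from UTC-3).
Sofia in UTC: 06:00-10:00, 12:30-18:00 (add 3h to convert from UTC-3).
Dmitri ∩ Wiremu: 07:00-08:00, 08:30-10:30, 12:30-18:00.
Dmitri ∩ Wiremu ∩ Ugo: 07:00-08:00, 08:30-09:30, 10:00-10:30, 13:30-16:30.
Dmitri ∩ Wiremu ∩ Ugo ∩ Priya: 07:00-08:00, 14:30-16:30.
Dmitri ∩ Wiremu ∩ Ugo ∩ Priya ∩ Keanu: 07:30-08:00, 14:30-16:30.
Dmitri ∩ Wiremu ∩ Ugo ∩ Priya ∩ Keanu ∩ Sofia: 07:30-08:00, 14:30-16:30.
So the common availability across everyone is 07:30-08:00, 14:30-16:30.
The first common window of at least 90 minutes is 14:30-16:30, so the earliest start is 14:30.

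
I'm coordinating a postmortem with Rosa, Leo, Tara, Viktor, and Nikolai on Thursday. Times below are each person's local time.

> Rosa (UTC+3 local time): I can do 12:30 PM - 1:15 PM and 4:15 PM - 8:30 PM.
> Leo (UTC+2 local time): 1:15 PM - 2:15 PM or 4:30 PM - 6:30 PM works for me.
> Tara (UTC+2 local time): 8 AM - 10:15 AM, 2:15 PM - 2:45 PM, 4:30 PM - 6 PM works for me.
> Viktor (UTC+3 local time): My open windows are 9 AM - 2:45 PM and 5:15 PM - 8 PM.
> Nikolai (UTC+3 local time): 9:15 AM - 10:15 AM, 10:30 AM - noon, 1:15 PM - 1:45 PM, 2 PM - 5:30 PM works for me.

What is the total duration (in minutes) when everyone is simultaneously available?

Rosa in UTC: 09:30-10:15, 13:15-17:30 (subtract 3h to convert from UTC+3).
Leo in UTC: 11:15-12:15, 14:30-16:30 (subtract 2h to convert from UTC+2).
Tara in UTC: 06:00-08:15, 12:15-12:45, 14:30-16:00 (subtract 2h to convert from UTC+2).
Viktor in UTC: 06:00-11:45, 14:15-17:00 (subtract 3h to convert from UTC+3).
Nikolai in UTC: 06:15-07:15, 07:30-09:00, 10:15-10:45, 11:00-14:30 (subtract 3h to convert from UTC+3).
Rosa ∩ Leo: 14:30-16:30.
Rosa ∩ Leo ∩ Tara: 14:30-16:00.
Rosa ∩ Leo ∩ Tara ∩ Viktor: 14:30-16:00.
Rosa ∩ Leo ∩ Tara ∩ Viktor ∩ Nikolai: ∅.
There is no time when everyone is free.
There is no common window, so the total is 0 minutes.

0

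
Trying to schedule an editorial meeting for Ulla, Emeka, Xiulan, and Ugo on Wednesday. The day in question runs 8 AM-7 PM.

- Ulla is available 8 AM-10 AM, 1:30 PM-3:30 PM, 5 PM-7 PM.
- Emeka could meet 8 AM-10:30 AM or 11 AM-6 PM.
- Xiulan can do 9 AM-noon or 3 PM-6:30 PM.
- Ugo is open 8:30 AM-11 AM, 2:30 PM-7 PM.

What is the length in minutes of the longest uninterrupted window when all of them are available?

Ulla ∩ Emeka: 08:00-10:00, 13:30-15:30, 17:00-18:00.
Ulla ∩ Emeka ∩ Xiulan: 09:00-10:00, 15:00-15:30, 17:00-18:00.
Ulla ∩ Emeka ∩ Xiulan ∩ Ugo: 09:00-10:00, 15:00-15:30, 17:00-18:00.
Those are the intersection windows.
The longest is 09:00-10:00 at 60 minutes.

60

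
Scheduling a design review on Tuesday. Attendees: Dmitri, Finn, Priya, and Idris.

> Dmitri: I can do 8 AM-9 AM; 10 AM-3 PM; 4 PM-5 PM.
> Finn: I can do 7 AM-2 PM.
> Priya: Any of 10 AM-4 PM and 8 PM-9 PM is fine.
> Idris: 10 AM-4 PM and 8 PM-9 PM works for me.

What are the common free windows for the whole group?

Dmitri ∩ Finn: 08:00-09:00, 10:00-14:00.
Dmitri ∩ Finn ∩ Priya: 10:00-14:00.
Dmitri ∩ Finn ∩ Priya ∩ Idris: 10:00-14:00.
Those are the intersection windows.

10:00-14:00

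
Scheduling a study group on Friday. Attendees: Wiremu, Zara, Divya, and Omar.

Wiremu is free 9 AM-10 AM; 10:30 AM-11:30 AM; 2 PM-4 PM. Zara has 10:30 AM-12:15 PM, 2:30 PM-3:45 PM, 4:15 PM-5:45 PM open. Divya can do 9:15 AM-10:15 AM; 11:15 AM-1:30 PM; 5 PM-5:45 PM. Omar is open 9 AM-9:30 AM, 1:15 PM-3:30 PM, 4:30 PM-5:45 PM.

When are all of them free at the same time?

none

Wiremu ∩ Zara: 10:30-11:30, 14:30-15:45.
Wiremu ∩ Zara ∩ Divya: 11:15-11:30.
Wiremu ∩ Zara ∩ Divya ∩ Omar: ∅.
There is no time when everyone is free.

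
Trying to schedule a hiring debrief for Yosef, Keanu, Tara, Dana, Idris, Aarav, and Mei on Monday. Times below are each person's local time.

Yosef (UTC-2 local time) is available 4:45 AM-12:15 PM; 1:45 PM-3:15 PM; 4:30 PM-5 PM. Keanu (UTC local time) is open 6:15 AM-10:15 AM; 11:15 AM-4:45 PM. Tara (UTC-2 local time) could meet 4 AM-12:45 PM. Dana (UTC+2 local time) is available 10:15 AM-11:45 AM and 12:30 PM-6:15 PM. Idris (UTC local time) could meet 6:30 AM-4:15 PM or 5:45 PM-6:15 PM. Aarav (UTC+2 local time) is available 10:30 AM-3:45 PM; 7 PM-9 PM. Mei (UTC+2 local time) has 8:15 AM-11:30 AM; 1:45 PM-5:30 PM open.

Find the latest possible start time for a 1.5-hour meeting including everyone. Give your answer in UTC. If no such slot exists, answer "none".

12:15

Yosef in UTC: 06:45-14:15, 15:45-17:15, 18:30-19:00 (add 2h to convert from UTC-2).
Keanu in UTC: 06:15-10:15, 11:15-16:45.
Tara in UTC: 06:00-14:45 (add 2h to convert from UTC-2).
Dana in UTC: 08:15-09:45, 10:30-16:15 (subtract 2h to convert from UTC+2).
Idris in UTC: 06:30-16:15, 17:45-18:15.
Aarav in UTC: 08:30-13:45, 17:00-19:00 (subtract 2h to convert from UTC+2).
Mei in UTC: 06:15-09:30, 11:45-15:30 (subtract 2h to convert from UTC+2).
Yosef ∩ Keanu: 06:45-10:15, 11:15-14:15, 15:45-16:45.
Yosef ∩ Keanu ∩ Tara: 06:45-10:15, 11:15-14:15.
Yosef ∩ Keanu ∩ Tara ∩ Dana: 08:15-09:45, 11:15-14:15.
Yosef ∩ Keanu ∩ Tara ∩ Dana ∩ Idris: 08:15-09:45, 11:15-14:15.
Yosef ∩ Keanu ∩ Tara ∩ Dana ∩ Idris ∩ Aarav: 08:30-09:45, 11:15-13:45.
Yosef ∩ Keanu ∩ Tara ∩ Dana ∩ Idris ∩ Aarav ∩ Mei: 08:30-09:30, 11:45-13:45.
The last common window of at least 90 minutes is 11:45-13:45; a 90-minute meeting can start as late as 12:15 and still end by 13:45.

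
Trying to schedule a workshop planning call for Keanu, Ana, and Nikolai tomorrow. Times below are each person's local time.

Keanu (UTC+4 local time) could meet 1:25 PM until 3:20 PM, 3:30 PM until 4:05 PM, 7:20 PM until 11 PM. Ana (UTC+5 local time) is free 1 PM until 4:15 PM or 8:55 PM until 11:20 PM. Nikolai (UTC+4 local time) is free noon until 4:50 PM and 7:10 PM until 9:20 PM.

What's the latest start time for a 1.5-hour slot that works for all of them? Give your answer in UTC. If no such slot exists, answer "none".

09:45

Keanu in UTC: 09:25-11:20, 11:30-12:05, 15:20-19:00 (subtract 4h to convert from UTC+4).
Ana in UTC: 08:00-11:15, 15:55-18:20 (subtract 5h to convert from UTC+5).
Nikolai in UTC: 08:00-12:50, 15:10-17:20 (subtract 4h to convert from UTC+4).
Keanu ∩ Ana: 09:25-11:15, 15:55-18:20.
Keanu ∩ Ana ∩ Nikolai: 09:25-11:15, 15:55-17:20.
Those are the intersection windows.
The last common window of at least 90 minutes is 09:25-11:15; a 90-minute meeting can start as late as 09:45 and still end by 11:15.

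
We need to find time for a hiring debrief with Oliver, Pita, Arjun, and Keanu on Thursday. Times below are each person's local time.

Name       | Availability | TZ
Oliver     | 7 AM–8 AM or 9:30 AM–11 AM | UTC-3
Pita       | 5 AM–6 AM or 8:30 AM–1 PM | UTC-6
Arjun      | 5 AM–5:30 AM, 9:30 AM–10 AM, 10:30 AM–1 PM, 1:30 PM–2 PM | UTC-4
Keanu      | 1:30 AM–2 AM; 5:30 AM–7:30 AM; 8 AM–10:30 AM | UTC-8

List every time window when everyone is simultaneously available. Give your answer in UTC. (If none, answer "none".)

Oliver in UTC: 10:00-11:00, 12:30-14:00 (add 3h to convert from UTC-3).
Pita in UTC: 11:00-12:00, 14:30-19:00 (add 6h to convert from UTC-6).
Arjun in UTC: 09:00-09:30, 13:30-14:00, 14:30-17:00, 17:30-18:00 (add 4h to convert from UTC-4).
Keanu in UTC: 09:30-10:00, 13:30-15:30, 16:00-18:30 (add 8h to convert from UTC-8).
Oliver ∩ Pita: ∅.
Oliver ∩ Pita ∩ Arjun: ∅.
Oliver ∩ Pita ∩ Arjun ∩ Keanu: ∅.
There is no time when everyone is free.

none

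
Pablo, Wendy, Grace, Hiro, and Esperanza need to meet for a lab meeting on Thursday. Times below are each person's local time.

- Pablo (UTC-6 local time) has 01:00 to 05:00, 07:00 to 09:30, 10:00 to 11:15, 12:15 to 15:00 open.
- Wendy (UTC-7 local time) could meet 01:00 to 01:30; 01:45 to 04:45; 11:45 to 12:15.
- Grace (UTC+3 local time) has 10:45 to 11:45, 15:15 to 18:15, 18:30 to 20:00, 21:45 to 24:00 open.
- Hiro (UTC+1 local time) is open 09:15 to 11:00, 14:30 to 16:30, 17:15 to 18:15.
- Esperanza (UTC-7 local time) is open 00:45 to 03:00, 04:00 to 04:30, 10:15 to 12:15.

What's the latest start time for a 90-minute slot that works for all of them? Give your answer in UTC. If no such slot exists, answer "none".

none

Pablo in UTC: 07:00-11:00, 13:00-15:30, 16:00-17:15, 18:15-21:00 (add 6h to convert from UTC-6).
Wendy in UTC: 08:00-08:30, 08:45-11:45, 18:45-19:15 (add 7h to convert from UTC-7).
Grace in UTC: 07:45-08:45, 12:15-15:15, 15:30-17:00, 18:45-21:00 (subtract 3h to convert from UTC+3).
Hiro in UTC: 08:15-10:00, 13:30-15:30, 16:15-17:15 (subtract 1h to convert from UTC+1).
Esperanza in UTC: 07:45-10:00, 11:00-11:30, 17:15-19:15 (add 7h to convert from UTC-7).
Pablo ∩ Wendy: 08:00-08:30, 08:45-11:00, 18:45-19:15.
Pablo ∩ Wendy ∩ Grace: 08:00-08:30, 18:45-19:15.
Pablo ∩ Wendy ∩ Grace ∩ Hiro: 08:15-08:30.
Pablo ∩ Wendy ∩ Grace ∩ Hiro ∩ Esperanza: 08:15-08:30.
So the common availability across everyone is 08:15-08:30.
No common window is at least 90 minutes long.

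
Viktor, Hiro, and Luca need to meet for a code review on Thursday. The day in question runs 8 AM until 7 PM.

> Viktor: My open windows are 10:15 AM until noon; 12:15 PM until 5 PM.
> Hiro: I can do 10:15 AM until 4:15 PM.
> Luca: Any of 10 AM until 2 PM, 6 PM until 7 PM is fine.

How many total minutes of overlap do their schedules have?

210

Viktor ∩ Hiro: 10:15-12:00, 12:15-16:15.
Viktor ∩ Hiro ∩ Luca: 10:15-12:00, 12:15-14:00.
Those are the intersection windows.
Summing the common windows: 105 + 105 = 210 minutes.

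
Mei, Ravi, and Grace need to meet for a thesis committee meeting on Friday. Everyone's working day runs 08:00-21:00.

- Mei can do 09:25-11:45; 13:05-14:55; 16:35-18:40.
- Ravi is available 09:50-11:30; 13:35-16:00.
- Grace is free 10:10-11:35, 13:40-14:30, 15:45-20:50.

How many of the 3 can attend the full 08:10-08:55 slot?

nobody can make the full 08:10-08:55 slot — that's 0.

0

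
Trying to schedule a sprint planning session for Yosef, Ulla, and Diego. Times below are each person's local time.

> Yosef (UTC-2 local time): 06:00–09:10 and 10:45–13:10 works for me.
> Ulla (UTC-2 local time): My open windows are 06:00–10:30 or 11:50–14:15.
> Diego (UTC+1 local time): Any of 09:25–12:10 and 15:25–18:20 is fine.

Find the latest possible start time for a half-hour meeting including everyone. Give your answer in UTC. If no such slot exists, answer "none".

14:40

Yosef in UTC: 08:00-11:10, 12:45-15:10 (add 2h to convert from UTC-2).
Ulla in UTC: 08:00-12:30, 13:50-16:15 (add 2h to convert from UTC-2).
Diego in UTC: 08:25-11:10, 14:25-17:20 (subtract 1h to convert from UTC+1).
Yosef ∩ Ulla: 08:00-11:10, 13:50-15:10.
Yosef ∩ Ulla ∩ Diego: 08:25-11:10, 14:25-15:10.
The last common window of at least 30 minutes is 14:25-15:10; a 30-minute meeting can start as late as 14:40 and still end by 15:10.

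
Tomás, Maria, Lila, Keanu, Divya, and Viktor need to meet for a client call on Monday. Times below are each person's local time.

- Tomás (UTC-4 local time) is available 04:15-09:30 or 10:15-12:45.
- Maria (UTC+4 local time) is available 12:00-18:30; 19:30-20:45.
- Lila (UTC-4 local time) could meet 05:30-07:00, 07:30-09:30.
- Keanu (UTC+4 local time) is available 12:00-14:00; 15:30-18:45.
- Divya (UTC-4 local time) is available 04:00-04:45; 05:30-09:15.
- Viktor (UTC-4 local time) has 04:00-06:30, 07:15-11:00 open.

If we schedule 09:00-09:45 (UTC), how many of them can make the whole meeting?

Tomás in UTC: 08:15-13:30, 14:15-16:45 (add 4h to convert from UTC-4).
Maria in UTC: 08:00-14:30, 15:30-16:45 (subtract 4h to convert from UTC+4).
Lila in UTC: 09:30-11:00, 11:30-13:30 (add 4h to convert from UTC-4).
Keanu in UTC: 08:00-10:00, 11:30-14:45 (subtract 4h to convert from UTC+4).
Divya in UTC: 08:00-08:45, 09:30-13:15 (add 4h to convert from UTC-4).
Viktor in UTC: 08:00-10:30, 11:15-15:00 (add 4h to convert from UTC-4).
Tomás, Maria, Keanu, and Viktor can make the full 09:00-09:45 slot — that's 4.

4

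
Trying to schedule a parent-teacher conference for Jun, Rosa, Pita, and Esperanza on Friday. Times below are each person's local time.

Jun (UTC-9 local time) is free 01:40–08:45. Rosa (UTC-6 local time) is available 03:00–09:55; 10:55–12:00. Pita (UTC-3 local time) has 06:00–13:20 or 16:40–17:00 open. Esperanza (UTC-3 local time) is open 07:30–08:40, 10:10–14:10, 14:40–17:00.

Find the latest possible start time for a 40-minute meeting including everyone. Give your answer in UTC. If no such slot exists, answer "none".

15:15

Jun in UTC: 10:40-17:45 (add 9h to convert from UTC-9).
Rosa in UTC: 09:00-15:55, 16:55-18:00 (add 6h to convert from UTC-6).
Pita in UTC: 09:00-16:20, 19:40-20:00 (add 3h to convert from UTC-3).
Esperanza in UTC: 10:30-11:40, 13:10-17:10, 17:40-20:00 (add 3h to convert from UTC-3).
Jun ∩ Rosa: 10:40-15:55, 16:55-17:45.
Jun ∩ Rosa ∩ Pita: 10:40-15:55.
Jun ∩ Rosa ∩ Pita ∩ Esperanza: 10:40-11:40, 13:10-15:55.
The last common window of at least 40 minutes is 13:10-15:55; a 40-minute meeting can start as late as 15:15 and still end by 15:55.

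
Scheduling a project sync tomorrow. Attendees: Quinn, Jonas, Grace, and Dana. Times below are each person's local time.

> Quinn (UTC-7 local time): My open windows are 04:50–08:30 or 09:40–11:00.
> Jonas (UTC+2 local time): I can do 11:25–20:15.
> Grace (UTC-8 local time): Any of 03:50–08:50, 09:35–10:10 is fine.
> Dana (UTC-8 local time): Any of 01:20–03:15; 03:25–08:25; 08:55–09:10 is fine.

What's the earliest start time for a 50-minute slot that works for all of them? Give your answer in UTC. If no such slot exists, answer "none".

11:50

Quinn in UTC: 11:50-15:30, 16:40-18:00 (add 7h to convert from UTC-7).
Jonas in UTC: 09:25-18:15 (subtract 2h to convert from UTC+2).
Grace in UTC: 11:50-16:50, 17:35-18:10 (add 8h to convert from UTC-8).
Dana in UTC: 09:20-11:15, 11:25-16:25, 16:55-17:10 (add 8h to convert from UTC-8).
Quinn ∩ Jonas: 11:50-15:30, 16:40-18:00.
Quinn ∩ Jonas ∩ Grace: 11:50-15:30, 16:40-16:50, 17:35-18:00.
Quinn ∩ Jonas ∩ Grace ∩ Dana: 11:50-15:30.
Those are the intersection windows.
The first common window of at least 50 minutes is 11:50-15:30, so the earliest start is 11:50.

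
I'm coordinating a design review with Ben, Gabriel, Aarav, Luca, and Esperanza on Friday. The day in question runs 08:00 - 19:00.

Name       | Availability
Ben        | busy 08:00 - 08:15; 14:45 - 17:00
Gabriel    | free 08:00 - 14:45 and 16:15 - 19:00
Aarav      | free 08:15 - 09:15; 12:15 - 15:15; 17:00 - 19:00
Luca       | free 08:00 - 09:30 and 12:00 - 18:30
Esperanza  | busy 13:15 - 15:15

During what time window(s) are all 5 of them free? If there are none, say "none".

Ben free: 08:15-14:45, 17:00-19:00 (invert busy blocks within the working day).
Gabriel free: 08:00-14:45, 16:15-19:00.
Aarav free: 08:15-09:15, 12:15-15:15, 17:00-19:00.
Luca free: 08:00-09:30, 12:00-18:30.
Esperanza free: 08:00-13:15, 15:15-19:00 (invert busy blocks within the working day).
Ben ∩ Gabriel: 08:15-14:45, 17:00-19:00.
Ben ∩ Gabriel ∩ Aarav: 08:15-09:15, 12:15-14:45, 17:00-19:00.
Ben ∩ Gabriel ∩ Aarav ∩ Luca: 08:15-09:15, 12:15-14:45, 17:00-18:30.
Ben ∩ Gabriel ∩ Aarav ∩ Luca ∩ Esperanza: 08:15-09:15, 12:15-13:15, 17:00-18:30.

08:15-09:15, 12:15-13:15, 17:00-18:30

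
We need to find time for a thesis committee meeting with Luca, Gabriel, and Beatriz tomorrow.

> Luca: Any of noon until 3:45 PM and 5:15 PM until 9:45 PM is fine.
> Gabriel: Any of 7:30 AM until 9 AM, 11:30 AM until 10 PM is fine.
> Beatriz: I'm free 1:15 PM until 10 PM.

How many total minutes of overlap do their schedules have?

420

Luca ∩ Gabriel: 12:00-15:45, 17:15-21:45.
Luca ∩ Gabriel ∩ Beatriz: 13:15-15:45, 17:15-21:45.
Summing the common windows: 150 + 270 = 420 minutes.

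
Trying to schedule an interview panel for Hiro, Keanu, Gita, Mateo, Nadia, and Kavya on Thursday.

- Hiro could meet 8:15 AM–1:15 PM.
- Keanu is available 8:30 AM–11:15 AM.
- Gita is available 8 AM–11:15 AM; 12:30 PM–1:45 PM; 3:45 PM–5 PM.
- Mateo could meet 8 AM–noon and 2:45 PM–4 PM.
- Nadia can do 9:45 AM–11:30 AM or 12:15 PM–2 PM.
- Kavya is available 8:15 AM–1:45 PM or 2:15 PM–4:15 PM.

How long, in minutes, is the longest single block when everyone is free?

Hiro ∩ Keanu: 08:30-11:15.
Hiro ∩ Keanu ∩ Gita: 08:30-11:15.
Hiro ∩ Keanu ∩ Gita ∩ Mateo: 08:30-11:15.
Hiro ∩ Keanu ∩ Gita ∩ Mateo ∩ Nadia: 09:45-11:15.
Hiro ∩ Keanu ∩ Gita ∩ Mateo ∩ Nadia ∩ Kavya: 09:45-11:15.
The longest is 09:45-11:15 at 90 minutes.

90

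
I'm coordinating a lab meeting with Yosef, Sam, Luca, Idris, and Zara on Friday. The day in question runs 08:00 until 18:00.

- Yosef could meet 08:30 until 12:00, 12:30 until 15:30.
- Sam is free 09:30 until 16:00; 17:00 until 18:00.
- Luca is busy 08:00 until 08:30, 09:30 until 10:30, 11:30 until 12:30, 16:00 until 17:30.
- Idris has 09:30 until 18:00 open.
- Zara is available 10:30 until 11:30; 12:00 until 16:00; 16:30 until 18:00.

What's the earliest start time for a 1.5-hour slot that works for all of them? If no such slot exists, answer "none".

Yosef free: 08:30-12:00, 12:30-15:30.
Sam free: 09:30-16:00, 17:00-18:00.
Luca free: 08:30-09:30, 10:30-11:30, 12:30-16:00, 17:30-18:00 (invert busy blocks within the working day).
Idris free: 09:30-18:00.
Zara free: 10:30-11:30, 12:00-16:00, 16:30-18:00.
Yosef ∩ Sam: 09:30-12:00, 12:30-15:30.
Yosef ∩ Sam ∩ Luca: 10:30-11:30, 12:30-15:30.
Yosef ∩ Sam ∩ Luca ∩ Idris: 10:30-11:30, 12:30-15:30.
Yosef ∩ Sam ∩ Luca ∩ Idris ∩ Zara: 10:30-11:30, 12:30-15:30.
The first common window of at least 90 minutes is 12:30-15:30, so the earliest start is 12:30.

12:30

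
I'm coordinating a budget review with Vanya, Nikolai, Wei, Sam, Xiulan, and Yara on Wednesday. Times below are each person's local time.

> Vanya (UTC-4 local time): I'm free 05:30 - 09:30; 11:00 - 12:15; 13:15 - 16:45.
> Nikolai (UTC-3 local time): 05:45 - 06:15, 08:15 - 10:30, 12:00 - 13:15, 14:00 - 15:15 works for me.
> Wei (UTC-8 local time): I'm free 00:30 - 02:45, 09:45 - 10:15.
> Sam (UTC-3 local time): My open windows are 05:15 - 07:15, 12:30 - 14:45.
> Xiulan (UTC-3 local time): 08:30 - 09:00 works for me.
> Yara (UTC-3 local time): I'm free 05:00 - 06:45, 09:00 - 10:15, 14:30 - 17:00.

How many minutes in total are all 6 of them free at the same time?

Vanya in UTC: 09:30-13:30, 15:00-16:15, 17:15-20:45 (add 4h to convert from UTC-4).
Nikolai in UTC: 08:45-09:15, 11:15-13:30, 15:00-16:15, 17:00-18:15 (add 3h to convert from UTC-3).
Wei in UTC: 08:30-10:45, 17:45-18:15 (add 8h to convert from UTC-8).
Sam in UTC: 08:15-10:15, 15:30-17:45 (add 3h to convert from UTC-3).
Xiulan in UTC: 11:30-12:00 (add 3h to convert from UTC-3).
Yara in UTC: 08:00-09:45, 12:00-13:15, 17:30-20:00 (add 3h to convert from UTC-3).
Vanya ∩ Nikolai: 11:15-13:30, 15:00-16:15, 17:15-18:15.
Vanya ∩ Nikolai ∩ Wei: 17:45-18:15.
Vanya ∩ Nikolai ∩ Wei ∩ Sam: ∅.
Vanya ∩ Nikolai ∩ Wei ∩ Sam ∩ Xiulan: ∅.
Vanya ∩ Nikolai ∩ Wei ∩ Sam ∩ Xiulan ∩ Yara: ∅.
There is no time when everyone is free.
There is no common window, so the total is 0 minutes.

0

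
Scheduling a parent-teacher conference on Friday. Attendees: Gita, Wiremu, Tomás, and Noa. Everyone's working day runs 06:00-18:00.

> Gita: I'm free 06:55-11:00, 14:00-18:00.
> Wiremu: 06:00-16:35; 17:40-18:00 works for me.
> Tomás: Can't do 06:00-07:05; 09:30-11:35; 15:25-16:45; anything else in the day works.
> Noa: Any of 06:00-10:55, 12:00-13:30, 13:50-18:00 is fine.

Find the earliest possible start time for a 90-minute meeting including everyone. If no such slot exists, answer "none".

07:05

Gita free: 06:55-11:00, 14:00-18:00.
Wiremu free: 06:00-16:35, 17:40-18:00.
Tomás free: 07:05-09:30, 11:35-15:25, 16:45-18:00 (invert busy blocks within the working day).
Noa free: 06:00-10:55, 12:00-13:30, 13:50-18:00.
Gita ∩ Wiremu: 06:55-11:00, 14:00-16:35, 17:40-18:00.
Gita ∩ Wiremu ∩ Tomás: 07:05-09:30, 14:00-15:25, 17:40-18:00.
Gita ∩ Wiremu ∩ Tomás ∩ Noa: 07:05-09:30, 14:00-15:25, 17:40-18:00.
The first common window of at least 90 minutes is 07:05-09:30, so the earliest start is 07:05.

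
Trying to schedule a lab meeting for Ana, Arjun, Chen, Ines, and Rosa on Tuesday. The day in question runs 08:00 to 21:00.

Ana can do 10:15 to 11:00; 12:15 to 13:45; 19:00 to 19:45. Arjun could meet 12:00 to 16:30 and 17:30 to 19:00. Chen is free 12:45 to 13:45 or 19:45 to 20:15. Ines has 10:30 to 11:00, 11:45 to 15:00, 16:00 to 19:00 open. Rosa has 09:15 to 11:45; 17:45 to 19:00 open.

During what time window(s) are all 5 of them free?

Ana ∩ Arjun: 12:15-13:45.
Ana ∩ Arjun ∩ Chen: 12:45-13:45.
Ana ∩ Arjun ∩ Chen ∩ Ines: 12:45-13:45.
Ana ∩ Arjun ∩ Chen ∩ Ines ∩ Rosa: ∅.
There is no time when everyone is free.

none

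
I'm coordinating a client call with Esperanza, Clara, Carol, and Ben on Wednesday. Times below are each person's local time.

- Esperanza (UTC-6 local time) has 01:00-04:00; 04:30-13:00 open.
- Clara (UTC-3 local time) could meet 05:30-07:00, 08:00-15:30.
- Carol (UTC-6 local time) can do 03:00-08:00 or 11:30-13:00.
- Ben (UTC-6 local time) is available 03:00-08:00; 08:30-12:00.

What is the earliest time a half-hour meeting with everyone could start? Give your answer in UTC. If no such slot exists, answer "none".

09:00

Esperanza in UTC: 07:00-10:00, 10:30-19:00 (add 6h to convert from UTC-6).
Clara in UTC: 08:30-10:00, 11:00-18:30 (add 3h to convert from UTC-3).
Carol in UTC: 09:00-14:00, 17:30-19:00 (add 6h to convert from UTC-6).
Ben in UTC: 09:00-14:00, 14:30-18:00 (add 6h to convert from UTC-6).
Esperanza ∩ Clara: 08:30-10:00, 11:00-18:30.
Esperanza ∩ Clara ∩ Carol: 09:00-10:00, 11:00-14:00, 17:30-18:30.
Esperanza ∩ Clara ∩ Carol ∩ Ben: 09:00-10:00, 11:00-14:00, 17:30-18:00.
The first common window of at least 30 minutes is 09:00-10:00, so the earliest start is 09:00.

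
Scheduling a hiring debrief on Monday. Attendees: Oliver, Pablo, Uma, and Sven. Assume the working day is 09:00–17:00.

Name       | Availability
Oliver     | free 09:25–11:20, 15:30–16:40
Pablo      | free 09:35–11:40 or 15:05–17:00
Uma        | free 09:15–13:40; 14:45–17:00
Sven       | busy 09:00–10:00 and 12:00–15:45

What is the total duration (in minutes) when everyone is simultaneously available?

Oliver free: 09:25-11:20, 15:30-16:40.
Pablo free: 09:35-11:40, 15:05-17:00.
Uma free: 09:15-13:40, 14:45-17:00.
Sven free: 10:00-12:00, 15:45-17:00 (invert busy blocks within the working day).
Oliver ∩ Pablo: 09:35-11:20, 15:30-16:40.
Oliver ∩ Pablo ∩ Uma: 09:35-11:20, 15:30-16:40.
Oliver ∩ Pablo ∩ Uma ∩ Sven: 10:00-11:20, 15:45-16:40.
Those are the intersection windows.
Summing the common windows: 80 + 55 = 135 minutes.

135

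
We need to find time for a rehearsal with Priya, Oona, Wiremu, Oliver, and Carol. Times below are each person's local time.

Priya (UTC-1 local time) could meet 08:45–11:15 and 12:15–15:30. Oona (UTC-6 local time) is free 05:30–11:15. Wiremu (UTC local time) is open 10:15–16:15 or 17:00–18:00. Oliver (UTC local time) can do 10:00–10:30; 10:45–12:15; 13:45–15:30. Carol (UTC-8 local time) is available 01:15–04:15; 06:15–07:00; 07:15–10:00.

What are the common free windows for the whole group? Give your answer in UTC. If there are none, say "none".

11:30-12:15, 14:15-15:00, 15:15-15:30

Priya in UTC: 09:45-12:15, 13:15-16:30 (add 1h to convert from UTC-1).
Oona in UTC: 11:30-17:15 (add 6h to convert from UTC-6).
Wiremu in UTC: 10:15-16:15, 17:00-18:00.
Oliver in UTC: 10:00-10:30, 10:45-12:15, 13:45-15:30.
Carol in UTC: 09:15-12:15, 14:15-15:00, 15:15-18:00 (add 8h to convert from UTC-8).
Priya ∩ Oona: 11:30-12:15, 13:15-16:30.
Priya ∩ Oona ∩ Wiremu: 11:30-12:15, 13:15-16:15.
Priya ∩ Oona ∩ Wiremu ∩ Oliver: 11:30-12:15, 13:45-15:30.
Priya ∩ Oona ∩ Wiremu ∩ Oliver ∩ Carol: 11:30-12:15, 14:15-15:00, 15:15-15:30.
So the common availability across everyone is 11:30-12:15, 14:15-15:00, 15:15-15:30.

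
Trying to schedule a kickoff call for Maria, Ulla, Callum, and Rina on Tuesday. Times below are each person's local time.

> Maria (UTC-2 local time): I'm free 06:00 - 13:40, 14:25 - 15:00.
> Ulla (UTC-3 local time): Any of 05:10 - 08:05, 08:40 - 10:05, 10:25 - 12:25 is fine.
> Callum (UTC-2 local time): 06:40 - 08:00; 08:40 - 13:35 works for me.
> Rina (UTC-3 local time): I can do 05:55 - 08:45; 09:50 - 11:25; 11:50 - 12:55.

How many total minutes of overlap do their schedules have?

205

Maria in UTC: 08:00-15:40, 16:25-17:00 (add 2h to convert from UTC-2).
Ulla in UTC: 08:10-11:05, 11:40-13:05, 13:25-15:25 (add 3h to convert from UTC-3).
Callum in UTC: 08:40-10:00, 10:40-15:35 (add 2h to convert from UTC-2).
Rina in UTC: 08:55-11:45, 12:50-14:25, 14:50-15:55 (add 3h to convert from UTC-3).
Maria ∩ Ulla: 08:10-11:05, 11:40-13:05, 13:25-15:25.
Maria ∩ Ulla ∩ Callum: 08:40-10:00, 10:40-11:05, 11:40-13:05, 13:25-15:25.
Maria ∩ Ulla ∩ Callum ∩ Rina: 08:55-10:00, 10:40-11:05, 11:40-11:45, 12:50-13:05, 13:25-14:25, 14:50-15:25.
Summing the common windows: 65 + 25 + 5 + 15 + 60 + 35 = 205 minutes.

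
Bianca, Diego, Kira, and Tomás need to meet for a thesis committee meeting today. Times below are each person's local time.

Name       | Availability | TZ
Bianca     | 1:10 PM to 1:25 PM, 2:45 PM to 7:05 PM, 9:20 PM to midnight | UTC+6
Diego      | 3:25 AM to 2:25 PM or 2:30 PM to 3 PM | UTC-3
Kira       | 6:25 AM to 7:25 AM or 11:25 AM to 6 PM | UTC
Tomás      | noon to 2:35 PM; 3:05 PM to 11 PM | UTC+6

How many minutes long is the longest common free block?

Bianca in UTC: 07:10-07:25, 08:45-13:05, 15:20-18:00 (subtract 6h to convert from UTC+6).
Diego in UTC: 06:25-17:25, 17:30-18:00 (add 3h to convert from UTC-3).
Kira in UTC: 06:25-07:25, 11:25-18:00.
Tomás in UTC: 06:00-08:35, 09:05-17:00 (subtract 6h to convert from UTC+6).
Bianca ∩ Diego: 07:10-07:25, 08:45-13:05, 15:20-17:25, 17:30-18:00.
Bianca ∩ Diego ∩ Kira: 07:10-07:25, 11:25-13:05, 15:20-17:25, 17:30-18:00.
Bianca ∩ Diego ∩ Kira ∩ Tomás: 07:10-07:25, 11:25-13:05, 15:20-17:00.
The longest is 11:25-13:05 at 100 minutes.

100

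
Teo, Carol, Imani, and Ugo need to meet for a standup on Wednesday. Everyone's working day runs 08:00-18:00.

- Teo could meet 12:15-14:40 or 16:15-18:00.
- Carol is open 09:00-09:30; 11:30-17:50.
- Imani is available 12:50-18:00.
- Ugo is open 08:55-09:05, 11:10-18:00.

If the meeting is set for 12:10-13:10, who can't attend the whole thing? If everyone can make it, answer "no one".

Teo: not fully free for 12:10-13:10. Carol: free for 12:10-13:10. Imani: not fully free for 12:10-13:10. Ugo: free for 12:10-13:10.

Imani, Teo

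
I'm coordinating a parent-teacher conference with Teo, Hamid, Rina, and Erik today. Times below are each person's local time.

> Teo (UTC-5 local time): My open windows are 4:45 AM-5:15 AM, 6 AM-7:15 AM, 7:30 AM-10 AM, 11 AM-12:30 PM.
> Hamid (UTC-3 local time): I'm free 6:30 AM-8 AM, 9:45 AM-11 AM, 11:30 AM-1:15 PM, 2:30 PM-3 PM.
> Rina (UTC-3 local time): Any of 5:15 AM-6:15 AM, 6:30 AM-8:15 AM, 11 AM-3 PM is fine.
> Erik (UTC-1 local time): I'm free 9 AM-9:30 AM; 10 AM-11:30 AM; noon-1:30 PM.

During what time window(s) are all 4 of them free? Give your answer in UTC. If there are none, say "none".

Teo in UTC: 09:45-10:15, 11:00-12:15, 12:30-15:00, 16:00-17:30 (add 5h to convert from UTC-5).
Hamid in UTC: 09:30-11:00, 12:45-14:00, 14:30-16:15, 17:30-18:00 (add 3h to convert from UTC-3).
Rina in UTC: 08:15-09:15, 09:30-11:15, 14:00-18:00 (add 3h to convert from UTC-3).
Erik in UTC: 10:00-10:30, 11:00-12:30, 13:00-14:30 (add 1h to convert from UTC-1).
Teo ∩ Hamid: 09:45-10:15, 12:45-14:00, 14:30-15:00, 16:00-16:15.
Teo ∩ Hamid ∩ Rina: 09:45-10:15, 14:30-15:00, 16:00-16:15.
Teo ∩ Hamid ∩ Rina ∩ Erik: 10:00-10:15.
So the common availability across everyone is 10:00-10:15.

10:00-10:15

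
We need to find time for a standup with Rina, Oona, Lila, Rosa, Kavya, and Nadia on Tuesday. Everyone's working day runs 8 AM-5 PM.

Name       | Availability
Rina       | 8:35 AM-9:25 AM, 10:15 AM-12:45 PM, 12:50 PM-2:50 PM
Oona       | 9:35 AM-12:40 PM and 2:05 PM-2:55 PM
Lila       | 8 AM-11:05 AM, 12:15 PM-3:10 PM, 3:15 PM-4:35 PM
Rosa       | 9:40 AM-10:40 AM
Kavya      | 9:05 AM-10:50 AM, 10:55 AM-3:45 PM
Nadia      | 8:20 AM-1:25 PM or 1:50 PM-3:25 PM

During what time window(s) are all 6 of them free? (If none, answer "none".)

10:15-10:40

Rina ∩ Oona: 10:15-12:40, 14:05-14:50.
Rina ∩ Oona ∩ Lila: 10:15-11:05, 12:15-12:40, 14:05-14:50.
Rina ∩ Oona ∩ Lila ∩ Rosa: 10:15-10:40.
Rina ∩ Oona ∩ Lila ∩ Rosa ∩ Kavya: 10:15-10:40.
Rina ∩ Oona ∩ Lila ∩ Rosa ∩ Kavya ∩ Nadia: 10:15-10:40.
Those are the intersection windows.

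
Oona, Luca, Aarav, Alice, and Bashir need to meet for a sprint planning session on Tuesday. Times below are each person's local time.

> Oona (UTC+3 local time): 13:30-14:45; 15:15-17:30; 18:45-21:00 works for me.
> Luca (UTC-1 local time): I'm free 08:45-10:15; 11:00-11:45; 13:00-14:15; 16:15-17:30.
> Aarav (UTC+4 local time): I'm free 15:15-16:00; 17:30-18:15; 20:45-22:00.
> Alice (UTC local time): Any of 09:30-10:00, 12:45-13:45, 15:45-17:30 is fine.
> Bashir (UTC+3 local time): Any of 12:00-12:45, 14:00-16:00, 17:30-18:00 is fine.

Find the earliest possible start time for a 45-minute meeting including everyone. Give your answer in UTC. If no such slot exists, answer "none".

Oona in UTC: 10:30-11:45, 12:15-14:30, 15:45-18:00 (subtract 3h to convert from UTC+3).
Luca in UTC: 09:45-11:15, 12:00-12:45, 14:00-15:15, 17:15-18:30 (add 1h to convert from UTC-1).
Aarav in UTC: 11:15-12:00, 13:30-14:15, 16:45-18:00 (subtract 4h to convert from UTC+4).
Alice in UTC: 09:30-10:00, 12:45-13:45, 15:45-17:30.
Bashir in UTC: 09:00-09:45, 11:00-13:00, 14:30-15:00 (subtract 3h to convert from UTC+3).
Oona ∩ Luca: 10:30-11:15, 12:15-12:45, 14:00-14:30, 17:15-18:00.
Oona ∩ Luca ∩ Aarav: 14:00-14:15, 17:15-18:00.
Oona ∩ Luca ∩ Aarav ∩ Alice: 17:15-17:30.
Oona ∩ Luca ∩ Aarav ∩ Alice ∩ Bashir: ∅.
There is no time when everyone is free.
No common window is at least 45 minutes long.

none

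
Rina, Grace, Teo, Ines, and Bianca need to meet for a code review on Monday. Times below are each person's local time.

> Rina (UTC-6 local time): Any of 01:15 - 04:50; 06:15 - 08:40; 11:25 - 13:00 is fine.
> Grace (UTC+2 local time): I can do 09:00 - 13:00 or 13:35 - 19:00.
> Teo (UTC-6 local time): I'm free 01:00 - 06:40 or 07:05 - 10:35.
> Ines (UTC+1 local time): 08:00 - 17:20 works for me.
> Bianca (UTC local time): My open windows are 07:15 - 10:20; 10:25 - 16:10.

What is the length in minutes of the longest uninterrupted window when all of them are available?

Rina in UTC: 07:15-10:50, 12:15-14:40, 17:25-19:00 (add 6h to convert from UTC-6).
Grace in UTC: 07:00-11:00, 11:35-17:00 (subtract 2h to convert from UTC+2).
Teo in UTC: 07:00-12:40, 13:05-16:35 (add 6h to convert from UTC-6).
Ines in UTC: 07:00-16:20 (subtract 1h to convert from UTC+1).
Bianca in UTC: 07:15-10:20, 10:25-16:10.
Rina ∩ Grace: 07:15-10:50, 12:15-14:40.
Rina ∩ Grace ∩ Teo: 07:15-10:50, 12:15-12:40, 13:05-14:40.
Rina ∩ Grace ∩ Teo ∩ Ines: 07:15-10:50, 12:15-12:40, 13:05-14:40.
Rina ∩ Grace ∩ Teo ∩ Ines ∩ Bianca: 07:15-10:20, 10:25-10:50, 12:15-12:40, 13:05-14:40.
The longest is 07:15-10:20 at 185 minutes.

185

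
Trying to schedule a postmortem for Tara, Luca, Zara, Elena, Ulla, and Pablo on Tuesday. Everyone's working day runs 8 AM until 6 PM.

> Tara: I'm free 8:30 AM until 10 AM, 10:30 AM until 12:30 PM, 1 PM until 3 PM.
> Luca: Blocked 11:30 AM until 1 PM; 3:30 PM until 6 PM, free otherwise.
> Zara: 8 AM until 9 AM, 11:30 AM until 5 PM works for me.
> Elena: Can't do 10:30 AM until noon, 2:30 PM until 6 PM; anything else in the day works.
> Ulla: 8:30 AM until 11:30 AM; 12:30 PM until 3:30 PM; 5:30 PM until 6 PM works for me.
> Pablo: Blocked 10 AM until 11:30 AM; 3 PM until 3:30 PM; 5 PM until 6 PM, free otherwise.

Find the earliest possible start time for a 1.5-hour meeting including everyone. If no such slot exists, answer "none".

13:00

Tara free: 08:30-10:00, 10:30-12:30, 13:00-15:00.
Luca free: 08:00-11:30, 13:00-15:30 (invert busy blocks within the working day).
Zara free: 08:00-09:00, 11:30-17:00.
Elena free: 08:00-10:30, 12:00-14:30 (invert busy blocks within the working day).
Ulla free: 08:30-11:30, 12:30-15:30, 17:30-18:00.
Pablo free: 08:00-10:00, 11:30-15:00, 15:30-17:00 (invert busy blocks within the working day).
Tara ∩ Luca: 08:30-10:00, 10:30-11:30, 13:00-15:00.
Tara ∩ Luca ∩ Zara: 08:30-09:00, 13:00-15:00.
Tara ∩ Luca ∩ Zara ∩ Elena: 08:30-09:00, 13:00-14:30.
Tara ∩ Luca ∩ Zara ∩ Elena ∩ Ulla: 08:30-09:00, 13:00-14:30.
Tara ∩ Luca ∩ Zara ∩ Elena ∩ Ulla ∩ Pablo: 08:30-09:00, 13:00-14:30.
The first common window of at least 90 minutes is 13:00-14:30, so the earliest start is 13:00.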